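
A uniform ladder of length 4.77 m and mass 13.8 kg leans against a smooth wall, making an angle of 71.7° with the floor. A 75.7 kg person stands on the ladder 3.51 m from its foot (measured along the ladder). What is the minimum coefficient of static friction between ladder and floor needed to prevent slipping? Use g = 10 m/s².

μ_min ≈ 0.231

About the foot of the ladder:
Ladder weight 13.8×10 = 138 N acts at 2.385 m along the ladder; its horizontal arm is 2.385·cos71.7° = 0.7489 m → τ = 103.3 N·m clockwise.
Person: 75.7×10 = 757 N at 3.51 m → arm 1.102 m → τ = 834.2 N·m clockwise.
Wall normal N acts horizontally at the top; its moment arm is the height L sinθ = 4.77·sin71.7° = 4.529 m, counterclockwise.
Balancing moments: N × 4.529 = 937.5, giving N = 207 N.
ΣFx = 0 ⇒ f = N_wall = 207 N. ΣFy = 0 ⇒ N_floor = 895 N.
μ_min = f / N_floor = 207 / 895 = 0.231.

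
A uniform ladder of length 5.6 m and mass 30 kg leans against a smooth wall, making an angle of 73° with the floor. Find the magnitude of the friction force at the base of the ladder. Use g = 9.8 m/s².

Take moments about the foot of the ladder.
Ladder weight 30×9.8 = 294 N acts at 2.8 m along the ladder; its horizontal arm is 2.8·cos73° = 0.8186 m → τ = 240.7 N·m clockwise.
Wall normal N acts horizontally at the top; its moment arm is the height L sinθ = 5.6·sin73° = 5.355 m, counterclockwise.
For rotational equilibrium, N × 5.355 = 240.7, so N = 44.9 N.
ΣFx = 0: friction at the foot balances the wall's push, so f = N_wall = 44.9 N.

f ≈ 44.9 N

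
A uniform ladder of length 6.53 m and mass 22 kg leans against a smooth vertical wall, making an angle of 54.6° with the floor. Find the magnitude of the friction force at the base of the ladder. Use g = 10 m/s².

Choose the foot of the ladder as the axis so the floor normal and friction both act there and drop out.
Ladder weight 22×10 = 220 N acts at 3.265 m along the ladder; its horizontal arm is 3.265·cos54.6° = 1.891 m → τ = 416 N·m clockwise.
Wall normal N acts horizontally at the top; its moment arm is the height L sinθ = 6.53·sin54.6° = 5.323 m, counterclockwise.
Balancing moments: N × 5.323 = 416, giving N = 78.2 N.
ΣFx = 0: friction at the foot balances the wall's push, so f = N_wall = 78.2 N.

f ≈ 78.2 N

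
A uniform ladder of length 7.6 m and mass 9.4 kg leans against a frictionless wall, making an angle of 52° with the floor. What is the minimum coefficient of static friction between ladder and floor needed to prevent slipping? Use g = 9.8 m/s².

Choose the foot of the ladder as the axis so the floor normal and friction both act there and drop out.
Ladder weight 9.4×9.8 = 92.12 N acts at 3.8 m along the ladder; its horizontal arm is 3.8·cos52° = 2.34 m → τ = 215.6 N·m clockwise.
Wall normal N acts horizontally at the top; its moment arm is the height L sinθ = 7.6·sin52° = 5.989 m, counterclockwise.
Στ = 0 ⇒ N × 5.989 = 215.6 ⇒ N = 36 N.
ΣFx = 0 ⇒ f = N_wall = 36 N. ΣFy = 0 ⇒ N_floor = 92.12 N.
μ_min = f / N_floor = 36 / 92.12 = 0.391.

μ_min ≈ 0.391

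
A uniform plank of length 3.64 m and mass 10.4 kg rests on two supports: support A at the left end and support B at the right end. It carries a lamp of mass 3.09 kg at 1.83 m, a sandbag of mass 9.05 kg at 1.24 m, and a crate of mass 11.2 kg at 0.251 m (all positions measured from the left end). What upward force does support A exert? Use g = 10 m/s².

Sum moments about support B (its reaction then has zero moment arm).
Beam weight: 10.4 × 10 = 104 N down at 1.82 m → arm 1.82 m, τ = 104 × 1.82 = 189.3 N·m counterclockwise.
Lamp: 3.09 × 10 = 30.9 N down at 1.83 m → arm 1.81 m, τ = 30.9 × 1.81 = 55.93 N·m counterclockwise.
Sandbag: 9.05 × 10 = 90.5 N down at 1.24 m → arm 2.4 m, τ = 90.5 × 2.4 = 217.2 N·m counterclockwise.
Crate: 11.2 × 10 = 112 N down at 0.251 m → arm 3.389 m, τ = 112 × 3.389 = 379.6 N·m counterclockwise.
Net load moment about support B = 842 N·m counterclockwise.
Reaction R at support A is upward at 0 m, arm 3.64 m → moment R × 3.64 clockwise.
For rotational equilibrium, R × 3.64 = 842, so R = 231 N.

R_A ≈ 231 N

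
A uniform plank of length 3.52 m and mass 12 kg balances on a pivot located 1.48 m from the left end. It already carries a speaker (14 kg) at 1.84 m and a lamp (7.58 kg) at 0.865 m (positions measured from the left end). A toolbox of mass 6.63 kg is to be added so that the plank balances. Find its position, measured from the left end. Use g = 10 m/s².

x ≈ 0.916 m from the left end

Sum moments about the pivot (at 1.48 m from the left end) (the support reaction has zero arm there).
Beam weight: 12 × 10 = 120 N down at 1.76 m → arm 0.28 m, τ = 120 × 0.28 = 33.6 N·m clockwise.
Speaker: 14 × 10 = 140 N down at 1.84 m → arm 0.36 m, τ = 140 × 0.36 = 50.4 N·m clockwise.
Lamp: 7.58 × 10 = 75.8 N down at 0.865 m → arm 0.615 m, τ = 75.8 × 0.615 = 46.62 N·m counterclockwise.
Net moment of existing loads = 37.38 N·m clockwise.
The toolbox weighs 6.63 × 10 = 66.3 N and must supply an equal counterclockwise moment, so its lever arm about the pivot is 37.38 / 66.3 = 0.564 m.
That puts it at 1.48 − 0.564 = 0.916 m from the left end.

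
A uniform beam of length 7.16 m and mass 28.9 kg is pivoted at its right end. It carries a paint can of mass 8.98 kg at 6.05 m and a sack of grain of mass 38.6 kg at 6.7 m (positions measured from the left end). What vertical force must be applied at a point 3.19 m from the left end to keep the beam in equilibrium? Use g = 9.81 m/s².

Taking torques about the right end:
Beam weight: 28.9 × 9.81 = 283.5 N down at 3.58 m → arm 3.58 m, τ = 283.5 × 3.58 = 1015 N·m counterclockwise.
Paint can: 8.98 × 9.81 = 88.09 N down at 6.05 m → arm 1.11 m, τ = 88.09 × 1.11 = 97.78 N·m counterclockwise.
Sack of grain: 38.6 × 9.81 = 378.7 N down at 6.7 m → arm 0.46 m, τ = 378.7 × 0.46 = 174.2 N·m counterclockwise.
Net moment of the loads = 1287 N·m counterclockwise.
The upward force F acts at a point 3.19 m from the left end, arm 3.97 m, giving F × 3.97 clockwise.
Στ = 0 ⇒ F × 3.97 = 1287 ⇒ F = 1287 / 3.97 = 324 N.

F ≈ 324 N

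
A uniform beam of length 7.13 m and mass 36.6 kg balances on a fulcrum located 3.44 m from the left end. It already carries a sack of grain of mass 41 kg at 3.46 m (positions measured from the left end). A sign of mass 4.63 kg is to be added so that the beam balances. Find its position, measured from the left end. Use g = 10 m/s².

x ≈ 2.27 m from the left end

Choose the fulcrum (at 3.44 m from the left end) as the axis so the support reaction has zero arm there.
Beam weight: 36.6 × 10 = 366 N down at 3.565 m → arm 0.125 m, τ = 366 × 0.125 = 45.75 N·m clockwise.
Sack of grain: 41 × 10 = 410 N down at 3.46 m → arm 0.02 m, τ = 410 × 0.02 = 8.2 N·m clockwise.
Net moment of existing loads = 53.95 N·m clockwise.
The sign weighs 4.63 × 10 = 46.3 N and must supply an equal counterclockwise moment, so its lever arm about the fulcrum is 53.95 / 46.3 = 1.17 m.
That puts it at 3.44 − 1.17 = 2.27 m from the left end.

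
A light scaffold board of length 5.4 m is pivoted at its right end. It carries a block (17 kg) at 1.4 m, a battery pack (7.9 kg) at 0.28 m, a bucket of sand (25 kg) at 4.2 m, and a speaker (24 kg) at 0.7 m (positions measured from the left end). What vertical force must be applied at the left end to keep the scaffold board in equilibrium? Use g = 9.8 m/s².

F ≈ 456 N

About the right end:
Block: 17 × 9.8 = 166.6 N down at 1.4 m → arm 4 m, τ = 166.6 × 4 = 666.4 N·m counterclockwise.
Battery pack: 7.9 × 9.8 = 77.42 N down at 0.28 m → arm 5.12 m, τ = 77.42 × 5.12 = 396.4 N·m counterclockwise.
Bucket of sand: 25 × 9.8 = 245 N down at 4.2 m → arm 1.2 m, τ = 245 × 1.2 = 294 N·m counterclockwise.
Speaker: 24 × 9.8 = 235.2 N down at 0.7 m → arm 4.7 m, τ = 235.2 × 4.7 = 1105 N·m counterclockwise.
Net moment of the loads = 2462 N·m counterclockwise.
The upward force F acts at the left end, arm 5.4 m, giving F × 5.4 clockwise.
Balancing moments: F × 5.4 = 2462, giving F = 2462 / 5.4 = 456 N.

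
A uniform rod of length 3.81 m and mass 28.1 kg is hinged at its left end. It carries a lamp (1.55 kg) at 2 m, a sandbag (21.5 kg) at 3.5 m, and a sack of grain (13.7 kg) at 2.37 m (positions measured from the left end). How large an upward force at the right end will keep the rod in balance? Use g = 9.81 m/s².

F ≈ 423 N

Choose the left end as the axis so the unknown pivot reaction has zero arm there.
Beam weight: 28.1 × 9.81 = 275.7 N down at 1.905 m → arm 1.905 m, τ = 275.7 × 1.905 = 525.2 N·m clockwise.
Lamp: 1.55 × 9.81 = 15.21 N down at 2 m → arm 2 m, τ = 15.21 × 2 = 30.42 N·m clockwise.
Sandbag: 21.5 × 9.81 = 210.9 N down at 3.5 m → arm 3.5 m, τ = 210.9 × 3.5 = 738.1 N·m clockwise.
Sack of grain: 13.7 × 9.81 = 134.4 N down at 2.37 m → arm 2.37 m, τ = 134.4 × 2.37 = 318.5 N·m clockwise.
Net moment of the loads = 1612 N·m clockwise.
The upward force F acts at the right end, arm 3.81 m, giving F × 3.81 counterclockwise.
Στ = 0 ⇒ F × 3.81 = 1612 ⇒ F = 1612 / 3.81 = 423 N.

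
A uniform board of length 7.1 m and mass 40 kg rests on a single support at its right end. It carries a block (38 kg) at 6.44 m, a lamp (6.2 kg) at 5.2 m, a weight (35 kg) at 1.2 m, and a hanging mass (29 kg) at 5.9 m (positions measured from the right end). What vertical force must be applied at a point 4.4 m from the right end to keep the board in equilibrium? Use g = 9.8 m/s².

F ≈ 1410 N

Taking torques about the right end:
Beam weight: 40 × 9.8 = 392 N down at 3.55 m → arm 3.55 m, τ = 392 × 3.55 = 1392 N·m counterclockwise.
Block: 38 × 9.8 = 372.4 N down at 6.44 m → arm 6.44 m, τ = 372.4 × 6.44 = 2398 N·m counterclockwise.
Lamp: 6.2 × 9.8 = 60.76 N down at 5.2 m → arm 5.2 m, τ = 60.76 × 5.2 = 316 N·m counterclockwise.
Weight: 35 × 9.8 = 343 N down at 1.2 m → arm 1.2 m, τ = 343 × 1.2 = 411.6 N·m counterclockwise.
Hanging mass: 29 × 9.8 = 284.2 N down at 5.9 m → arm 5.9 m, τ = 284.2 × 5.9 = 1677 N·m counterclockwise.
Net moment of the loads = 6195 N·m counterclockwise.
The upward force F acts at a point 4.4 m from the right end, arm 4.4 m, giving F × 4.4 clockwise.
For rotational equilibrium, F × 4.4 = 6195, so F = 6195 / 4.4 = 1410 N.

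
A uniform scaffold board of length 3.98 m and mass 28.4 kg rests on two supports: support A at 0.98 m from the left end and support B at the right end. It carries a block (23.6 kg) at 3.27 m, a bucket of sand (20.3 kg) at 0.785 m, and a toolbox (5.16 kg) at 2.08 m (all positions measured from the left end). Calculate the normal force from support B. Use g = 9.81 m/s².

About support A:
Beam weight: 28.4 × 9.81 = 278.6 N down at 1.99 m → arm 1.01 m, τ = 278.6 × 1.01 = 281.4 N·m clockwise.
Block: 23.6 × 9.81 = 231.5 N down at 3.27 m → arm 2.29 m, τ = 231.5 × 2.29 = 530.1 N·m clockwise.
Bucket of sand: 20.3 × 9.81 = 199.1 N down at 0.785 m → arm 0.195 m, τ = 199.1 × 0.195 = 38.82 N·m counterclockwise.
Toolbox: 5.16 × 9.81 = 50.62 N down at 2.08 m → arm 1.1 m, τ = 50.62 × 1.1 = 55.68 N·m clockwise.
Net load moment about support A = 828.4 N·m clockwise.
Reaction R at support B is upward at 3.98 m, arm 3 m → moment R × 3 counterclockwise.
Balancing moments: R × 3 = 828.4, giving R = 276 N.

R_B ≈ 276 N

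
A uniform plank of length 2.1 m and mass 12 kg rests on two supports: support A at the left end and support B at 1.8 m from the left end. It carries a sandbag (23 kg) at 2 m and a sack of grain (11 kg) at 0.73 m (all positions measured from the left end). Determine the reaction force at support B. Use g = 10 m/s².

R_B ≈ 370 N

Sum moments about support A (its reaction then has zero moment arm).
Beam weight: 12 × 10 = 120 N down at 1.05 m → arm 1.05 m, τ = 120 × 1.05 = 126 N·m clockwise.
Sandbag: 23 × 10 = 230 N down at 2 m → arm 2 m, τ = 230 × 2 = 460 N·m clockwise.
Sack of grain: 11 × 10 = 110 N down at 0.73 m → arm 0.73 m, τ = 110 × 0.73 = 80.3 N·m clockwise.
Net load moment about support A = 666.3 N·m clockwise.
Reaction R at support B is upward at 1.8 m, arm 1.8 m → moment R × 1.8 counterclockwise.
Στ = 0 ⇒ R × 1.8 = 666.3 ⇒ R = 370 N.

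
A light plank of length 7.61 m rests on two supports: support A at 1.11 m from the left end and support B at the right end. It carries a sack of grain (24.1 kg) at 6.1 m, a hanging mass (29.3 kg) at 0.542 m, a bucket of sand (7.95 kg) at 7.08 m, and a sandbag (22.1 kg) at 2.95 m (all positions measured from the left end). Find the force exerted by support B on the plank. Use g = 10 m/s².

R_B ≈ 295 N

Taking torques about support A:
Sack of grain: 24.1 × 10 = 241 N down at 6.1 m → arm 4.99 m, τ = 241 × 4.99 = 1203 N·m clockwise.
Hanging mass: 29.3 × 10 = 293 N down at 0.542 m → arm 0.568 m, τ = 293 × 0.568 = 166.4 N·m counterclockwise.
Bucket of sand: 7.95 × 10 = 79.5 N down at 7.08 m → arm 5.97 m, τ = 79.5 × 5.97 = 474.6 N·m clockwise.
Sandbag: 22.1 × 10 = 221 N down at 2.95 m → arm 1.84 m, τ = 221 × 1.84 = 406.6 N·m clockwise.
Net load moment about support A = 1918 N·m clockwise.
Reaction R at support B is upward at 7.61 m, arm 6.5 m → moment R × 6.5 counterclockwise.
Στ = 0 ⇒ R × 6.5 = 1918 ⇒ R = 295 N.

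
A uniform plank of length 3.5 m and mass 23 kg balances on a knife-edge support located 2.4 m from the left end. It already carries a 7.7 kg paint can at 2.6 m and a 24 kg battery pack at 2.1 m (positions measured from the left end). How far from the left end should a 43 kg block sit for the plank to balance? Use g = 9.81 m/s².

About the knife-edge support (at 2.4 m from the left end):
Beam weight: 23 × 9.81 = 225.6 N down at 1.75 m → arm 0.65 m, τ = 225.6 × 0.65 = 146.6 N·m counterclockwise.
Paint can: 7.7 × 9.81 = 75.54 N down at 2.6 m → arm 0.2 m, τ = 75.54 × 0.2 = 15.11 N·m clockwise.
Battery pack: 24 × 9.81 = 235.4 N down at 2.1 m → arm 0.3 m, τ = 235.4 × 0.3 = 70.62 N·m counterclockwise.
Net moment of existing loads = 202.1 N·m counterclockwise.
The block weighs 43 × 9.81 = 421.8 N and must supply an equal clockwise moment, so its lever arm about the knife-edge support is 202.1 / 421.8 = 0.479 m.
That puts it at 2.4 + 0.479 = 2.88 m from the left end.

x ≈ 2.88 m from the left end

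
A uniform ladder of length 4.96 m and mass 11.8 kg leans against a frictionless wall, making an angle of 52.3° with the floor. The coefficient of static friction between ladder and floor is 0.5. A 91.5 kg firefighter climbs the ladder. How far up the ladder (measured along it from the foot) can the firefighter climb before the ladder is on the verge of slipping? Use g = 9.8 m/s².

d ≈ 3.3 m

About the foot of the ladder:
Ladder weight 11.8×9.8 = 115.6 N acts at 2.48 m along the ladder; its horizontal arm is 2.48·cos52.3° = 1.517 m → τ = 175.4 N·m clockwise.
Firefighter weight 91.5×9.8 = 896.7 N at distance d → arm d·cos52.3° → τ = 896.7·d·0.6115 clockwise.
Wall normal N at the top has arm L sinθ = 3.924 m counterclockwise, so Στ = 0 gives N·3.924 = 175.4 + 548.3·d.
ΣFy = 0 ⇒ N_floor = 1012 N, so the maximum friction is μ_s·N_floor = 0.5×1012 = 506 N. ΣFx = 0 ⇒ N_wall = f, so at the slipping point N = 506 N.
Substituting: 506×3.924 = 175.4 + 548.3·d ⇒ d = (1986 − 175.4) / 548.3 = 3.3 m.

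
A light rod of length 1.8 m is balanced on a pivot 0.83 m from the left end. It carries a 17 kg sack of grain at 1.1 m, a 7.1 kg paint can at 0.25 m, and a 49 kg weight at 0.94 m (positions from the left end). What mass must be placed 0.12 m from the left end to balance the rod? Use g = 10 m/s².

Taking torques about the pivot (at 0.83 m from the left end):
Sack of grain: 17 × 10 = 170 N down at 1.1 m → arm 0.27 m, τ = 170 × 0.27 = 45.9 N·m clockwise.
Paint can: 7.1 × 10 = 71 N down at 0.25 m → arm 0.58 m, τ = 71 × 0.58 = 41.18 N·m counterclockwise.
Weight: 49 × 10 = 490 N down at 0.94 m → arm 0.11 m, τ = 490 × 0.11 = 53.9 N·m clockwise.
Net moment of known loads = 58.62 N·m clockwise.
An unknown mass m at 0.12 m has arm 0.71 m; its moment is m·g·0.71 counterclockwise.
Setting net torque to zero: m × 10 × 0.71 = 58.62 → m = 58.62 / (10 × 0.71) = 8.26 kg.

m ≈ 8.26 kg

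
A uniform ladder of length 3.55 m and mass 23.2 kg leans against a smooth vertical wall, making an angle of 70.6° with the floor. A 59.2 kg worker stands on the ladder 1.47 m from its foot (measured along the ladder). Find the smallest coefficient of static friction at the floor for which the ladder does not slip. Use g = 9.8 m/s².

Take moments about the foot of the ladder.
Ladder weight 23.2×9.8 = 227.4 N acts at 1.775 m along the ladder; its horizontal arm is 1.775·cos70.6° = 0.5896 m → τ = 134.1 N·m clockwise.
Worker: 59.2×9.8 = 580.2 N at 1.47 m → arm 0.4883 m → τ = 283.3 N·m clockwise.
Wall normal N acts horizontally at the top; its moment arm is the height L sinθ = 3.55·sin70.6° = 3.348 m, counterclockwise.
Balancing moments: N × 3.348 = 417.4, giving N = 124.7 N.
ΣFx = 0 ⇒ f = N_wall = 124.7 N. ΣFy = 0 ⇒ N_floor = 807.6 N.
μ_min = f / N_floor = 124.7 / 807.6 = 0.154.

μ_min ≈ 0.154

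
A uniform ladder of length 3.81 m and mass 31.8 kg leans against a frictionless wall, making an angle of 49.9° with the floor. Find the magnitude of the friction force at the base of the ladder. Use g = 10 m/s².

f ≈ 134 N

Sum moments about the foot of the ladder (the floor normal and friction both act there and drop out).
Ladder weight 31.8×10 = 318 N acts at 1.905 m along the ladder; its horizontal arm is 1.905·cos49.9° = 1.227 m → τ = 390.2 N·m clockwise.
Wall normal N acts horizontally at the top; its moment arm is the height L sinθ = 3.81·sin49.9° = 2.914 m, counterclockwise.
For rotational equilibrium, N × 2.914 = 390.2, so N = 134 N.
ΣFx = 0: friction at the foot balances the wall's push, so f = N_wall = 134 N.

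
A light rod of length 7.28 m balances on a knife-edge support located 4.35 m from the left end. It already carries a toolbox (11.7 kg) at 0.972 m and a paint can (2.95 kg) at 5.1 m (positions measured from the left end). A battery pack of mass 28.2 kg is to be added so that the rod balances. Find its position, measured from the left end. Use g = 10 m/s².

x ≈ 5.67 m from the left end

Taking torques about the knife-edge support (at 4.35 m from the left end):
Toolbox: 11.7 × 10 = 117 N down at 0.972 m → arm 3.378 m, τ = 117 × 3.378 = 395.2 N·m counterclockwise.
Paint can: 2.95 × 10 = 29.5 N down at 5.1 m → arm 0.75 m, τ = 29.5 × 0.75 = 22.12 N·m clockwise.
Net moment of existing loads = 373.1 N·m counterclockwise.
The battery pack weighs 28.2 × 10 = 282 N and must supply an equal clockwise moment, so its lever arm about the knife-edge support is 373.1 / 282 = 1.32 m.
That puts it at 4.35 + 1.32 = 5.67 m from the left end.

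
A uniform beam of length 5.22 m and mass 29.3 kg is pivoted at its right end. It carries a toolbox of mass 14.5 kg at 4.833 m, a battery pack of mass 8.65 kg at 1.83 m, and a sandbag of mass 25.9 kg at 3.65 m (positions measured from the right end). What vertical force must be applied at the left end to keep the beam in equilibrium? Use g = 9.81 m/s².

F ≈ 483 N

Choose the right end as the axis so the unknown pivot reaction has zero arm there.
Beam weight: 29.3 × 9.81 = 287.4 N down at 2.61 m → arm 2.61 m, τ = 287.4 × 2.61 = 750.1 N·m counterclockwise.
Toolbox: 14.5 × 9.81 = 142.2 N down at 4.833 m → arm 4.833 m, τ = 142.2 × 4.833 = 687.3 N·m counterclockwise.
Battery pack: 8.65 × 9.81 = 84.86 N down at 1.83 m → arm 1.83 m, τ = 84.86 × 1.83 = 155.3 N·m counterclockwise.
Sandbag: 25.9 × 9.81 = 254.1 N down at 3.65 m → arm 3.65 m, τ = 254.1 × 3.65 = 927.5 N·m counterclockwise.
Net moment of the loads = 2520 N·m counterclockwise.
The upward force F acts at the left end, arm 5.22 m, giving F × 5.22 clockwise.
Setting net torque to zero: F × 5.22 = 2520 → F = 2520 / 5.22 = 483 N.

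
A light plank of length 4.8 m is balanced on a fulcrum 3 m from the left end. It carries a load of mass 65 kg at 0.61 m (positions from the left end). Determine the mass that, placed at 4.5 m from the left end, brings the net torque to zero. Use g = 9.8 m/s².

m ≈ 104 kg

Take moments about the fulcrum (at 3 m from the left end).
Load: 65 × 9.8 = 637 N down at 0.61 m → arm 2.39 m, τ = 637 × 2.39 = 1522 N·m counterclockwise.
Net moment of known loads = 1522 N·m counterclockwise.
An unknown mass m at 4.5 m has arm 1.5 m; its moment is m·g·1.5 clockwise.
Setting net torque to zero: m × 9.8 × 1.5 = 1522 → m = 1522 / (9.8 × 1.5) = 104 kg.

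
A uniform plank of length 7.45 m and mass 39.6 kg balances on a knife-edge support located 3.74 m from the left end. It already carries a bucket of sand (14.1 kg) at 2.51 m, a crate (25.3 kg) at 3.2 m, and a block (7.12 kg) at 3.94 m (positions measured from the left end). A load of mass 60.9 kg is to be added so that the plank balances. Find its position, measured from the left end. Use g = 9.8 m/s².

x ≈ 4.24 m from the left end

Take moments about the knife-edge support (at 3.74 m from the left end).
Beam weight: 39.6 × 9.8 = 388.1 N down at 3.725 m → arm 0.015 m, τ = 388.1 × 0.015 = 5.822 N·m counterclockwise.
Bucket of sand: 14.1 × 9.8 = 138.2 N down at 2.51 m → arm 1.23 m, τ = 138.2 × 1.23 = 170 N·m counterclockwise.
Crate: 25.3 × 9.8 = 247.9 N down at 3.2 m → arm 0.54 m, τ = 247.9 × 0.54 = 133.9 N·m counterclockwise.
Block: 7.12 × 9.8 = 69.78 N down at 3.94 m → arm 0.2 m, τ = 69.78 × 0.2 = 13.96 N·m clockwise.
Net moment of existing loads = 295.8 N·m counterclockwise.
The load weighs 60.9 × 9.8 = 596.8 N and must supply an equal clockwise moment, so its lever arm about the knife-edge support is 295.8 / 596.8 = 0.496 m.
That puts it at 3.74 + 0.496 = 4.24 m from the left end.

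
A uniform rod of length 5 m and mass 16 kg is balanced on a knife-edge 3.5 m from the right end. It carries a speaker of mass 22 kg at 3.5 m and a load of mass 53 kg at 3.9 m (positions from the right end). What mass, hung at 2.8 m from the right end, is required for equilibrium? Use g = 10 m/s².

m ≈ 7.43 kg

About the knife-edge (at 3.5 m from the right end):
Beam weight: 16 × 10 = 160 N down at 2.5 m → arm 1 m, τ = 160 × 1 = 160 N·m clockwise.
Speaker: acts at the knife-edge, moment arm 0 → no torque.
Load: 53 × 10 = 530 N down at 3.9 m → arm 0.4 m, τ = 530 × 0.4 = 212 N·m counterclockwise.
Net moment of known loads = 52 N·m counterclockwise.
An unknown mass m at 2.8 m has arm 0.7 m; its moment is m·g·0.7 clockwise.
For rotational equilibrium, m × 10 × 0.7 = 52, so m = 52 / (10 × 0.7) = 7.43 kg.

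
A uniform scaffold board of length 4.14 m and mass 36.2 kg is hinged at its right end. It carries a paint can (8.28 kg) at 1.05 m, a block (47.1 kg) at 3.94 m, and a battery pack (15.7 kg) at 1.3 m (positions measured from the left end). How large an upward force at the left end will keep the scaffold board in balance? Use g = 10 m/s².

F ≈ 373 N

Sum moments about the right end (the unknown pivot reaction has zero arm there).
Beam weight: 36.2 × 10 = 362 N down at 2.07 m → arm 2.07 m, τ = 362 × 2.07 = 749.3 N·m counterclockwise.
Paint can: 8.28 × 10 = 82.8 N down at 1.05 m → arm 3.09 m, τ = 82.8 × 3.09 = 255.9 N·m counterclockwise.
Block: 47.1 × 10 = 471 N down at 3.94 m → arm 0.2 m, τ = 471 × 0.2 = 94.2 N·m counterclockwise.
Battery pack: 15.7 × 10 = 157 N down at 1.3 m → arm 2.84 m, τ = 157 × 2.84 = 445.9 N·m counterclockwise.
Net moment of the loads = 1545 N·m counterclockwise.
The upward force F acts at the left end, arm 4.14 m, giving F × 4.14 clockwise.
For rotational equilibrium, F × 4.14 = 1545, so F = 1545 / 4.14 = 373 N.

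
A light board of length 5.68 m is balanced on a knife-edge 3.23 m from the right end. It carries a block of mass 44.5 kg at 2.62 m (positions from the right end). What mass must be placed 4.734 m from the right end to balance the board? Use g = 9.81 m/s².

m ≈ 18 kg

Choose the knife-edge (at 3.23 m from the right end) as the axis so the support reaction has zero arm there.
Block: 44.5 × 9.81 = 436.5 N down at 2.62 m → arm 0.61 m, τ = 436.5 × 0.61 = 266.3 N·m clockwise.
Net moment of known loads = 266.3 N·m clockwise.
An unknown mass m at 4.734 m has arm 1.504 m; its moment is m·g·1.504 counterclockwise.
Στ = 0 ⇒ m × 9.81 × 1.504 = 266.3 ⇒ m = 266.3 / (9.81 × 1.504) = 18 kg.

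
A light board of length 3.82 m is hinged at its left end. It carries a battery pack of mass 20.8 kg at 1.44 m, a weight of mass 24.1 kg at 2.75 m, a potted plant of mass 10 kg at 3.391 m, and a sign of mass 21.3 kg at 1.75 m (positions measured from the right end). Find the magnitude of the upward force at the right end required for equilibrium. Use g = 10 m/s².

F ≈ 324 N

About the left end:
Battery pack: 20.8 × 10 = 208 N down at 1.44 m → arm 2.38 m, τ = 208 × 2.38 = 495 N·m clockwise.
Weight: 24.1 × 10 = 241 N down at 2.75 m → arm 1.07 m, τ = 241 × 1.07 = 257.9 N·m clockwise.
Potted plant: 10 × 10 = 100 N down at 3.391 m → arm 0.429 m, τ = 100 × 0.429 = 42.9 N·m clockwise.
Sign: 21.3 × 10 = 213 N down at 1.75 m → arm 2.07 m, τ = 213 × 2.07 = 440.9 N·m clockwise.
Net moment of the loads = 1237 N·m clockwise.
The upward force F acts at the right end, arm 3.82 m, giving F × 3.82 counterclockwise.
For rotational equilibrium, F × 3.82 = 1237, so F = 1237 / 3.82 = 324 N.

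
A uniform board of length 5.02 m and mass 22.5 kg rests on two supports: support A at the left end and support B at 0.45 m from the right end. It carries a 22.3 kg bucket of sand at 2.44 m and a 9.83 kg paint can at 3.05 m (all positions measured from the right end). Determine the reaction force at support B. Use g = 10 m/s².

R_B ≈ 292 N

Taking torques about support A:
Beam weight: 22.5 × 10 = 225 N down at 2.51 m → arm 2.51 m, τ = 225 × 2.51 = 564.8 N·m clockwise.
Bucket of sand: 22.3 × 10 = 223 N down at 2.44 m → arm 2.58 m, τ = 223 × 2.58 = 575.3 N·m clockwise.
Paint can: 9.83 × 10 = 98.3 N down at 3.05 m → arm 1.97 m, τ = 98.3 × 1.97 = 193.7 N·m clockwise.
Net load moment about support A = 1334 N·m clockwise.
Reaction R at support B is upward at 0.45 m, arm 4.57 m → moment R × 4.57 counterclockwise.
Στ = 0 ⇒ R × 4.57 = 1334 ⇒ R = 292 N.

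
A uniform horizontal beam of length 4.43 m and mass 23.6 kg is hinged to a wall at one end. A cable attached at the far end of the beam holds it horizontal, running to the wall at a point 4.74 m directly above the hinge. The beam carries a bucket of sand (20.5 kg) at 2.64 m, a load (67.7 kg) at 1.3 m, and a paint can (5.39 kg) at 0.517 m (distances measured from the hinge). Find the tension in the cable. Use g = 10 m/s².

T ≈ 609 N

Take moments about the hinge.
Beam weight: 23.6 × 10 = 236 N down at 2.215 m → arm 2.215 m, τ = 236 × 2.215 = 522.7 N·m clockwise.
Bucket of sand: 20.5 × 10 = 205 N down at 2.64 m → arm 2.64 m, τ = 205 × 2.64 = 541.2 N·m clockwise.
Load: 67.7 × 10 = 677 N down at 1.3 m → arm 1.3 m, τ = 677 × 1.3 = 880.1 N·m clockwise.
Paint can: 5.39 × 10 = 53.9 N down at 0.517 m → arm 0.517 m, τ = 53.9 × 0.517 = 27.87 N·m clockwise.
Total clockwise load moment = 1972 N·m.
The cable tension T acts at 4.43 m; only its component perpendicular to the beam, T sinθ, produces torque. sinθ = h/√(h²+d²) = 4.74/√(4.74²+4.43²) = 0.7306.
For rotational equilibrium, T × 4.43 × 0.7306 = 1972, so T = 1972 / 3.237 = 609 N.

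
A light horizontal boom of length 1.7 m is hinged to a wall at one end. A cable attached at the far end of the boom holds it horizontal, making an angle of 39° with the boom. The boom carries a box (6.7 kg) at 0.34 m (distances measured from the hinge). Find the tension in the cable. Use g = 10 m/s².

Sum moments about the hinge (the unknown hinge reaction has zero arm there).
Box: 6.7 × 10 = 67 N down at 0.34 m → arm 0.34 m, τ = 67 × 0.34 = 22.78 N·m clockwise.
Total clockwise load moment = 22.78 N·m.
The cable tension T acts at 1.7 m; only its component perpendicular to the boom, T sinθ, produces torque. sin 39° = 0.6293.
Setting net torque to zero: T × 1.7 × 0.6293 = 22.78 → T = 22.78 / 1.07 = 21.3 N.

T ≈ 21.3 N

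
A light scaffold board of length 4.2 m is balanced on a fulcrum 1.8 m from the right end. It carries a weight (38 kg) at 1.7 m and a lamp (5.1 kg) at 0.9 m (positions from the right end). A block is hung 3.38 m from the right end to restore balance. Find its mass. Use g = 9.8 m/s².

m ≈ 5.31 kg

Choose the fulcrum (at 1.8 m from the right end) as the axis so the support reaction has zero arm there.
Weight: 38 × 9.8 = 372.4 N down at 1.7 m → arm 0.1 m, τ = 372.4 × 0.1 = 37.24 N·m clockwise.
Lamp: 5.1 × 9.8 = 49.98 N down at 0.9 m → arm 0.9 m, τ = 49.98 × 0.9 = 44.98 N·m clockwise.
Net moment of known loads = 82.22 N·m clockwise.
An unknown mass m at 3.38 m has arm 1.58 m; its moment is m·g·1.58 counterclockwise.
Στ = 0 ⇒ m × 9.8 × 1.58 = 82.22 ⇒ m = 82.22 / (9.8 × 1.58) = 5.31 kg.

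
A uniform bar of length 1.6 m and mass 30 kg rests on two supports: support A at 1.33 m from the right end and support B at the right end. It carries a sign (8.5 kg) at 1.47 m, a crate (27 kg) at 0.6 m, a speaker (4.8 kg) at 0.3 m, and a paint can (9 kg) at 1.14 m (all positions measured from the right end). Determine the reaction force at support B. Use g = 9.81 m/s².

R_B ≈ 303 N

Choose support A as the axis so its reaction then has zero moment arm.
Beam weight: 30 × 9.81 = 294.3 N down at 0.8 m → arm 0.53 m, τ = 294.3 × 0.53 = 156 N·m clockwise.
Sign: 8.5 × 9.81 = 83.39 N down at 1.47 m → arm 0.14 m, τ = 83.39 × 0.14 = 11.67 N·m counterclockwise.
Crate: 27 × 9.81 = 264.9 N down at 0.6 m → arm 0.73 m, τ = 264.9 × 0.73 = 193.4 N·m clockwise.
Speaker: 4.8 × 9.81 = 47.09 N down at 0.3 m → arm 1.03 m, τ = 47.09 × 1.03 = 48.5 N·m clockwise.
Paint can: 9 × 9.81 = 88.29 N down at 1.14 m → arm 0.19 m, τ = 88.29 × 0.19 = 16.78 N·m clockwise.
Net load moment about support A = 403 N·m clockwise.
Reaction R at support B is upward at 0 m, arm 1.33 m → moment R × 1.33 counterclockwise.
For rotational equilibrium, R × 1.33 = 403, so R = 303 N.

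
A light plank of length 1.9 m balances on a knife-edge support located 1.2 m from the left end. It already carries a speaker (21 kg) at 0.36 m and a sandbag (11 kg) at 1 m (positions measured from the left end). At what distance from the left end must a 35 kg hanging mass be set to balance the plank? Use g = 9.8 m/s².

x ≈ 1.77 m from the left end

Choose the knife-edge support (at 1.2 m from the left end) as the axis so the support reaction has zero arm there.
Speaker: 21 × 9.8 = 205.8 N down at 0.36 m → arm 0.84 m, τ = 205.8 × 0.84 = 172.9 N·m counterclockwise.
Sandbag: 11 × 9.8 = 107.8 N down at 1 m → arm 0.2 m, τ = 107.8 × 0.2 = 21.56 N·m counterclockwise.
Net moment of existing loads = 194.5 N·m counterclockwise.
The hanging mass weighs 35 × 9.8 = 343 N and must supply an equal clockwise moment, so its lever arm about the knife-edge support is 194.5 / 343 = 0.567 m.
That puts it at 1.2 + 0.567 = 1.77 m from the left end.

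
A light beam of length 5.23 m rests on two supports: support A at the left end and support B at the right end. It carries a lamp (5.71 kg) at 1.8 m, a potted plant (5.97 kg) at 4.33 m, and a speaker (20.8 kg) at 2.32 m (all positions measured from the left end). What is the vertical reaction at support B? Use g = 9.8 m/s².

About support A:
Lamp: 5.71 × 9.8 = 55.96 N down at 1.8 m → arm 1.8 m, τ = 55.96 × 1.8 = 100.7 N·m clockwise.
Potted plant: 5.97 × 9.8 = 58.51 N down at 4.33 m → arm 4.33 m, τ = 58.51 × 4.33 = 253.3 N·m clockwise.
Speaker: 20.8 × 9.8 = 203.8 N down at 2.32 m → arm 2.32 m, τ = 203.8 × 2.32 = 472.8 N·m clockwise.
Net load moment about support A = 826.8 N·m clockwise.
Reaction R at support B is upward at 5.23 m, arm 5.23 m → moment R × 5.23 counterclockwise.
Balancing moments: R × 5.23 = 826.8, giving R = 158 N.

R_B ≈ 158 N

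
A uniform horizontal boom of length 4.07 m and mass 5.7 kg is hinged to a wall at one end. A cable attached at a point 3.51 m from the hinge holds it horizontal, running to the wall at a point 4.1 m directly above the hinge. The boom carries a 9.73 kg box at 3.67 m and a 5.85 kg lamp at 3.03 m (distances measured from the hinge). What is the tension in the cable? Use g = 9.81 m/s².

T ≈ 239 N

Choose the hinge as the axis so the unknown hinge reaction has zero arm there.
Beam weight: 5.7 × 9.81 = 55.92 N down at 2.035 m → arm 2.035 m, τ = 55.92 × 2.035 = 113.8 N·m clockwise.
Box: 9.73 × 9.81 = 95.45 N down at 3.67 m → arm 3.67 m, τ = 95.45 × 3.67 = 350.3 N·m clockwise.
Lamp: 5.85 × 9.81 = 57.39 N down at 3.03 m → arm 3.03 m, τ = 57.39 × 3.03 = 173.9 N·m clockwise.
Total clockwise load moment = 638 N·m.
The cable tension T acts at 3.51 m; only its component perpendicular to the boom, T sinθ, produces torque. sinθ = h/√(h²+d²) = 4.1/√(4.1²+3.51²) = 0.7596.
For rotational equilibrium, T × 3.51 × 0.7596 = 638, so T = 638 / 2.666 = 239 N.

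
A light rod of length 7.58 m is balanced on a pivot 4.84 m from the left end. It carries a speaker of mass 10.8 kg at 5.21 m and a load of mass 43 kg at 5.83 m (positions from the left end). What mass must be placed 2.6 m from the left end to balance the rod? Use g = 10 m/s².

About the pivot (at 4.84 m from the left end):
Speaker: 10.8 × 10 = 108 N down at 5.21 m → arm 0.37 m, τ = 108 × 0.37 = 39.96 N·m clockwise.
Load: 43 × 10 = 430 N down at 5.83 m → arm 0.99 m, τ = 430 × 0.99 = 425.7 N·m clockwise.
Net moment of known loads = 465.7 N·m clockwise.
An unknown mass m at 2.6 m has arm 2.24 m; its moment is m·g·2.24 counterclockwise.
Setting net torque to zero: m × 10 × 2.24 = 465.7 → m = 465.7 / (10 × 2.24) = 20.8 kg.

m ≈ 20.8 kg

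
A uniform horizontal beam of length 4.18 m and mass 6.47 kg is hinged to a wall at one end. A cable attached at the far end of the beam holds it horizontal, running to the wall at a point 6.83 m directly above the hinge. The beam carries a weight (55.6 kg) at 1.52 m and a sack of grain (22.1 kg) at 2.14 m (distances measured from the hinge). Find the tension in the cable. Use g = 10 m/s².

About the hinge:
Beam weight: 6.47 × 10 = 64.7 N down at 2.09 m → arm 2.09 m, τ = 64.7 × 2.09 = 135.2 N·m clockwise.
Weight: 55.6 × 10 = 556 N down at 1.52 m → arm 1.52 m, τ = 556 × 1.52 = 845.1 N·m clockwise.
Sack of grain: 22.1 × 10 = 221 N down at 2.14 m → arm 2.14 m, τ = 221 × 2.14 = 472.9 N·m clockwise.
Total clockwise load moment = 1453 N·m.
The cable tension T acts at 4.18 m; only its component perpendicular to the beam, T sinθ, produces torque. sinθ = h/√(h²+d²) = 6.83/√(6.83²+4.18²) = 0.8529.
Balancing moments: T × 4.18 × 0.8529 = 1453, giving T = 1453 / 3.565 = 408 N.

T ≈ 408 N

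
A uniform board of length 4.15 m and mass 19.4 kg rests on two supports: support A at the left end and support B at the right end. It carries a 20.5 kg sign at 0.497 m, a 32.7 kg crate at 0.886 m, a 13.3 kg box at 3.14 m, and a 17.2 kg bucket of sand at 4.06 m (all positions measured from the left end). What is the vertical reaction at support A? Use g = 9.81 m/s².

R_A ≈ 560 N

Taking torques about support B:
Beam weight: 19.4 × 9.81 = 190.3 N down at 2.075 m → arm 2.075 m, τ = 190.3 × 2.075 = 394.9 N·m counterclockwise.
Sign: 20.5 × 9.81 = 201.1 N down at 0.497 m → arm 3.653 m, τ = 201.1 × 3.653 = 734.6 N·m counterclockwise.
Crate: 32.7 × 9.81 = 320.8 N down at 0.886 m → arm 3.264 m, τ = 320.8 × 3.264 = 1047 N·m counterclockwise.
Box: 13.3 × 9.81 = 130.5 N down at 3.14 m → arm 1.01 m, τ = 130.5 × 1.01 = 131.8 N·m counterclockwise.
Bucket of sand: 17.2 × 9.81 = 168.7 N down at 4.06 m → arm 0.09 m, τ = 168.7 × 0.09 = 15.18 N·m counterclockwise.
Net load moment about support B = 2323 N·m counterclockwise.
Reaction R at support A is upward at 0 m, arm 4.15 m → moment R × 4.15 clockwise.
Setting net torque to zero: R × 4.15 = 2323 → R = 560 N.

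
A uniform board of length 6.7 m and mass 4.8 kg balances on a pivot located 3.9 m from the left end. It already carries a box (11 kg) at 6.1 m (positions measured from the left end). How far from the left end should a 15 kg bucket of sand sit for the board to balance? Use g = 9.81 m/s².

Take moments about the pivot (at 3.9 m from the left end).
Beam weight: 4.8 × 9.81 = 47.09 N down at 3.35 m → arm 0.55 m, τ = 47.09 × 0.55 = 25.9 N·m counterclockwise.
Box: 11 × 9.81 = 107.9 N down at 6.1 m → arm 2.2 m, τ = 107.9 × 2.2 = 237.4 N·m clockwise.
Net moment of existing loads = 211.5 N·m clockwise.
The bucket of sand weighs 15 × 9.81 = 147.2 N and must supply an equal counterclockwise moment, so its lever arm about the pivot is 211.5 / 147.2 = 1.44 m.
That puts it at 3.9 − 1.44 = 2.46 m from the left end.

x ≈ 2.46 m from the left end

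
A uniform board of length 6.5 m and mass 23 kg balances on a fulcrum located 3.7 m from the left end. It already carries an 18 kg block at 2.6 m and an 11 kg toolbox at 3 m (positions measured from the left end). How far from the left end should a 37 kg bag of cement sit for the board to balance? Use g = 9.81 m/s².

Take moments about the fulcrum (at 3.7 m from the left end).
Beam weight: 23 × 9.81 = 225.6 N down at 3.25 m → arm 0.45 m, τ = 225.6 × 0.45 = 101.5 N·m counterclockwise.
Block: 18 × 9.81 = 176.6 N down at 2.6 m → arm 1.1 m, τ = 176.6 × 1.1 = 194.3 N·m counterclockwise.
Toolbox: 11 × 9.81 = 107.9 N down at 3 m → arm 0.7 m, τ = 107.9 × 0.7 = 75.53 N·m counterclockwise.
Net moment of existing loads = 371.3 N·m counterclockwise.
The bag of cement weighs 37 × 9.81 = 363 N and must supply an equal clockwise moment, so its lever arm about the fulcrum is 371.3 / 363 = 1.02 m.
That puts it at 3.7 + 1.02 = 4.72 m from the left end.

x ≈ 4.72 m from the left end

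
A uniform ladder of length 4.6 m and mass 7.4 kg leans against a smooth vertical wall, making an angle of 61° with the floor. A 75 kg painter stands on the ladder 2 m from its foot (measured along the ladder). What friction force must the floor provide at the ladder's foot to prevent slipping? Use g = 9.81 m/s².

f ≈ 197 N

Take moments about the foot of the ladder.
Ladder weight 7.4×9.81 = 72.59 N acts at 2.3 m along the ladder; its horizontal arm is 2.3·cos61° = 1.115 m → τ = 80.94 N·m clockwise.
Painter: 75×9.81 = 735.8 N at 2 m → arm 0.9696 m → τ = 713.4 N·m clockwise.
Wall normal N acts horizontally at the top; its moment arm is the height L sinθ = 4.6·sin61° = 4.023 m, counterclockwise.
For rotational equilibrium, N × 4.023 = 794.3, so N = 197 N.
ΣFx = 0: friction at the foot balances the wall's push, so f = N_wall = 197 N.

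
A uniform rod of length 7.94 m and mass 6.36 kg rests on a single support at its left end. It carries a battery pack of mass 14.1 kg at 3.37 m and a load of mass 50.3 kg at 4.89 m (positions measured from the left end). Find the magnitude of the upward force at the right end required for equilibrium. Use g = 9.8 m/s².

F ≈ 393 N

About the left end:
Beam weight: 6.36 × 9.8 = 62.33 N down at 3.97 m → arm 3.97 m, τ = 62.33 × 3.97 = 247.5 N·m clockwise.
Battery pack: 14.1 × 9.8 = 138.2 N down at 3.37 m → arm 3.37 m, τ = 138.2 × 3.37 = 465.7 N·m clockwise.
Load: 50.3 × 9.8 = 492.9 N down at 4.89 m → arm 4.89 m, τ = 492.9 × 4.89 = 2410 N·m clockwise.
Net moment of the loads = 3123 N·m clockwise.
The upward force F acts at the right end, arm 7.94 m, giving F × 7.94 counterclockwise.
Balancing moments: F × 7.94 = 3123, giving F = 3123 / 7.94 = 393 N.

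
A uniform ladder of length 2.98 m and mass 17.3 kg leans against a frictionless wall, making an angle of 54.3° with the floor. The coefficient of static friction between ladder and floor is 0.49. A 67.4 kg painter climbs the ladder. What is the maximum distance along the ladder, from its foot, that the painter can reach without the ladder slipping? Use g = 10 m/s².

d ≈ 2.17 m

Choose the foot of the ladder as the axis so the floor normal and friction both act there and drop out.
Ladder weight 17.3×10 = 173 N acts at 1.49 m along the ladder; its horizontal arm is 1.49·cos54.3° = 0.8695 m → τ = 150.4 N·m clockwise.
Painter weight 67.4×10 = 674 N at distance d → arm d·cos54.3° → τ = 674·d·0.5835 clockwise.
Wall normal N at the top has arm L sinθ = 2.42 m counterclockwise, so Στ = 0 gives N·2.42 = 150.4 + 393.3·d.
ΣFy = 0 ⇒ N_floor = 847 N, so the maximum friction is μ_s·N_floor = 0.49×847 = 415 N. ΣFx = 0 ⇒ N_wall = f, so at the slipping point N = 415 N.
Substituting: 415×2.42 = 150.4 + 393.3·d ⇒ d = (1004 − 150.4) / 393.3 = 2.17 m.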